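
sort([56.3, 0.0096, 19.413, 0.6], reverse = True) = [56.3, 19.413, 0.6, 0.0096]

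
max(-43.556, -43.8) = -43.556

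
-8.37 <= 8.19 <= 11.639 True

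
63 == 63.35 False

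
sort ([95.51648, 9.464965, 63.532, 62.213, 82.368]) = [9.464965, 62.213, 63.532, 82.368, 95.51648]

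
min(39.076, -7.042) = -7.042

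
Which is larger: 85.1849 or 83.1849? 85.1849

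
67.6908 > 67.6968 False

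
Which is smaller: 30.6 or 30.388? 30.388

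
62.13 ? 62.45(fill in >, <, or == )<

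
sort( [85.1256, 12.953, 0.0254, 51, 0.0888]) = [0.0254, 0.0888, 12.953, 51, 85.1256]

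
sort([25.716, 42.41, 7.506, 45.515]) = [7.506, 25.716, 42.41, 45.515]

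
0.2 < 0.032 False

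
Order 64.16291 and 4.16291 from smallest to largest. 4.16291, 64.16291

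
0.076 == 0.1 False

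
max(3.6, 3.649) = 3.649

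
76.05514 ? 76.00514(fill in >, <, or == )>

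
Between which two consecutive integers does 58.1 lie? 58 and 59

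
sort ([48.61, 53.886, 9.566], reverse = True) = [53.886, 48.61, 9.566]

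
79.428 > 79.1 True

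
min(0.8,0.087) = 0.087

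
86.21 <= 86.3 True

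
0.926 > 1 False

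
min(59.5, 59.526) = 59.5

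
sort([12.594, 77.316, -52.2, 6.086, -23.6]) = [-52.2, -23.6, 6.086, 12.594, 77.316]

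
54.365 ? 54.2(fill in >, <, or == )>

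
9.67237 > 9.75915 False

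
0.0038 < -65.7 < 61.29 False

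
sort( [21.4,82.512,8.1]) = [8.1,21.4,82.512]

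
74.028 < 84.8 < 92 True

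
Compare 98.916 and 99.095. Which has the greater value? 99.095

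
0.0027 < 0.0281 True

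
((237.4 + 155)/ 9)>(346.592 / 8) True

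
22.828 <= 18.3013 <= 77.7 False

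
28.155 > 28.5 False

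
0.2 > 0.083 True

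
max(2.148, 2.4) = 2.4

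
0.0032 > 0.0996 False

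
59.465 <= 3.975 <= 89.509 False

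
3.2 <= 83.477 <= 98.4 True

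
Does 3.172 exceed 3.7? No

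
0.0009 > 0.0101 False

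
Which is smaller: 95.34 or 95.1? 95.1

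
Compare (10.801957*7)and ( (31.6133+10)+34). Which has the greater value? (10.801957*7)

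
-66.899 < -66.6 True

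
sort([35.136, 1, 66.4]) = [1, 35.136, 66.4]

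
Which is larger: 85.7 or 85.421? 85.7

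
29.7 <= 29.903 True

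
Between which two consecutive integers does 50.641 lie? 50 and 51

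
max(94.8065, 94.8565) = 94.8565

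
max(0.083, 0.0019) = 0.083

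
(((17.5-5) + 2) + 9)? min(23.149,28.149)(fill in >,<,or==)>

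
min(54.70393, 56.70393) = 54.70393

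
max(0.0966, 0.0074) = 0.0966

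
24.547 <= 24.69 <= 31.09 True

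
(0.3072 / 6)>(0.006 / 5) True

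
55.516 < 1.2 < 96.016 False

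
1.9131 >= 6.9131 False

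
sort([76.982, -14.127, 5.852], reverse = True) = [76.982, 5.852, -14.127]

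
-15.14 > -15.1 False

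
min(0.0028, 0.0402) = 0.0028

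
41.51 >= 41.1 True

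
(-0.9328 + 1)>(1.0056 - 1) True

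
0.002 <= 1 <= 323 True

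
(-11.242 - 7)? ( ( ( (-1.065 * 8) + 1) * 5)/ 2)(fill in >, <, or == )>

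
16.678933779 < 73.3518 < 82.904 True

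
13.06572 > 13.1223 False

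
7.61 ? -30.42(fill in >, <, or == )>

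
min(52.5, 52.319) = 52.319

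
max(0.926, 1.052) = 1.052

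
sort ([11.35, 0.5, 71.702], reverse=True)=[71.702, 11.35, 0.5]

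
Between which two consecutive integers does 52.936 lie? 52 and 53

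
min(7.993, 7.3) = 7.3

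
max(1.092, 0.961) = 1.092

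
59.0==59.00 True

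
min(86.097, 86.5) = 86.097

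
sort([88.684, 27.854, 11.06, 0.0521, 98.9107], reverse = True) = [98.9107, 88.684, 27.854, 11.06, 0.0521]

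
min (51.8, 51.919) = 51.8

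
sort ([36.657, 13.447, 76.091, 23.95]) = [13.447, 23.95, 36.657, 76.091]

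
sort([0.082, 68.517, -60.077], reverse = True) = [68.517, 0.082, -60.077]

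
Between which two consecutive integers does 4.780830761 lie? 4 and 5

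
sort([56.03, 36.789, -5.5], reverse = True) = [56.03, 36.789, -5.5]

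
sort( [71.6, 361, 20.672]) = [20.672, 71.6, 361]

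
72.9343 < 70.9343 False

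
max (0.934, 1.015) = 1.015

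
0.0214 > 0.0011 True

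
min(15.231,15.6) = 15.231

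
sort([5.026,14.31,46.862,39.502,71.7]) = [5.026,14.31,39.502,46.862,71.7]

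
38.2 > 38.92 False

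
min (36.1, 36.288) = 36.1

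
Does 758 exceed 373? Yes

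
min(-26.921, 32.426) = -26.921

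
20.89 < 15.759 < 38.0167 False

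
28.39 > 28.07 True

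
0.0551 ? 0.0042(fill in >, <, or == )>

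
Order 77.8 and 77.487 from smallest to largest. 77.487, 77.8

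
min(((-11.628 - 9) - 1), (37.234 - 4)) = -21.628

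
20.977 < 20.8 False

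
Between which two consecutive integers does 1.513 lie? 1 and 2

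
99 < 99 False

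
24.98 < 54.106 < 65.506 True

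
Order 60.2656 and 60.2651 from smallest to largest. 60.2651, 60.2656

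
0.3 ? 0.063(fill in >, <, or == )>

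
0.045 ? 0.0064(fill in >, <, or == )>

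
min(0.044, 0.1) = 0.044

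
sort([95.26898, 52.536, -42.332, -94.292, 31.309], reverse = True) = [95.26898, 52.536, 31.309, -42.332, -94.292]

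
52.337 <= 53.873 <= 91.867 True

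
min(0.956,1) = 0.956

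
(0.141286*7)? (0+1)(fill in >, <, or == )<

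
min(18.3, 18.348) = 18.3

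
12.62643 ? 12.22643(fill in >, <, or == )>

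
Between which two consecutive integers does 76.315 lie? 76 and 77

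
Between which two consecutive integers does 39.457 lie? 39 and 40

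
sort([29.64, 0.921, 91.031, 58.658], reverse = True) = [91.031, 58.658, 29.64, 0.921]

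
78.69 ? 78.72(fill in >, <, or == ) <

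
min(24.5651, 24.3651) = 24.3651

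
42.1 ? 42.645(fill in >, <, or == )<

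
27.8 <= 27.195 False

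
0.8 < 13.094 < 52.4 True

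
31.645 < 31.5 False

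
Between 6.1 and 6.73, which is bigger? 6.73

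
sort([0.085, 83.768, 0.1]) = [0.085, 0.1, 83.768]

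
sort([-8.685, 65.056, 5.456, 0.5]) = [-8.685, 0.5, 5.456, 65.056]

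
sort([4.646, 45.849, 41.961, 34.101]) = [4.646, 34.101, 41.961, 45.849]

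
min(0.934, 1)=0.934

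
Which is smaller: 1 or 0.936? 0.936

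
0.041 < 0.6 True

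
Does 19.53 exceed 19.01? Yes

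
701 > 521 True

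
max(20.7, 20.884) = 20.884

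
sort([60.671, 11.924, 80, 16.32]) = [11.924, 16.32, 60.671, 80]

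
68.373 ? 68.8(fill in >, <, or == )<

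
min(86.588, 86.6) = 86.588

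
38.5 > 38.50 False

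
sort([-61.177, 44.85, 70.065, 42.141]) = [-61.177, 42.141, 44.85, 70.065]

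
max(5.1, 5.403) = 5.403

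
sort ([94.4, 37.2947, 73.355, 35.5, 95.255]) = [35.5, 37.2947, 73.355, 94.4, 95.255]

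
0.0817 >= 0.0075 True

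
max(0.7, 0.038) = 0.7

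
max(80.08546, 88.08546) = 88.08546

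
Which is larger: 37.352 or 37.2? 37.352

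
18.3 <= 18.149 False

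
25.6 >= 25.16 True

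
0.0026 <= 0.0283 True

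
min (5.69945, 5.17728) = 5.17728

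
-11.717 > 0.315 False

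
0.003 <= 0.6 True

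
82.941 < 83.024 True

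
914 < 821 False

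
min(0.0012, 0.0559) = 0.0012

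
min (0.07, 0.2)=0.07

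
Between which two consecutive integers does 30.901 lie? 30 and 31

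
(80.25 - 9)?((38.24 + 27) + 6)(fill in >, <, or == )>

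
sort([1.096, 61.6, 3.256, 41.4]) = [1.096, 3.256, 41.4, 61.6]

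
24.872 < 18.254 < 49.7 False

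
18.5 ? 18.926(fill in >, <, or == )<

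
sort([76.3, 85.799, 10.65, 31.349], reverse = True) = [85.799, 76.3, 31.349, 10.65]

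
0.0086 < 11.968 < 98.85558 True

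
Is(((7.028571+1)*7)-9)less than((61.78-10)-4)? Yes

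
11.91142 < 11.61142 False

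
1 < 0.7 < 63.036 False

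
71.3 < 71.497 True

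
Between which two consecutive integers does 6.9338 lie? 6 and 7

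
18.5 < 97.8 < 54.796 False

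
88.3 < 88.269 False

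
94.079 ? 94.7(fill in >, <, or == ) <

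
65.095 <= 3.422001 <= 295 False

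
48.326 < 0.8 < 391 False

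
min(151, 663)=151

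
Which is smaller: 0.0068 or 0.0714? 0.0068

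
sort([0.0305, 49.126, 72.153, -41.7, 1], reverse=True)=[72.153, 49.126, 1, 0.0305, -41.7]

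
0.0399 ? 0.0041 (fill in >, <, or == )>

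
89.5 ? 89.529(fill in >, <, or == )<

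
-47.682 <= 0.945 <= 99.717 True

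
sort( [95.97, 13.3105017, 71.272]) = [13.3105017, 71.272, 95.97]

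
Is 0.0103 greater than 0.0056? Yes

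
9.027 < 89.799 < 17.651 False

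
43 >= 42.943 True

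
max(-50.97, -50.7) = -50.7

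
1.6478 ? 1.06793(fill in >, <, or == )>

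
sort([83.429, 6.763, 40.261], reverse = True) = [83.429, 40.261, 6.763]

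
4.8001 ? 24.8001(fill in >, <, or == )<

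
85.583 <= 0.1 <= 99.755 False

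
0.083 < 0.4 True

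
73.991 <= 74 True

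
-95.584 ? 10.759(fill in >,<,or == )<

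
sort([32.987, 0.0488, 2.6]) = [0.0488, 2.6, 32.987]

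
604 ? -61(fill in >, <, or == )>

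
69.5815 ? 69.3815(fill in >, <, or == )>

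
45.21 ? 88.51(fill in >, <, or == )<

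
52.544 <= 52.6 True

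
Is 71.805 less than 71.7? No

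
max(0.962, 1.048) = 1.048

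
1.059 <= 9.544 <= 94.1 True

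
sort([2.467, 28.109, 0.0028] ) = [0.0028, 2.467, 28.109]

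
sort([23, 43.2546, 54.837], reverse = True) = [54.837, 43.2546, 23]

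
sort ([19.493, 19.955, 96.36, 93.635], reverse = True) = [96.36, 93.635, 19.955, 19.493]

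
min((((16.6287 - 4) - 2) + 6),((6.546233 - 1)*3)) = 16.6287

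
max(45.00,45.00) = 45.00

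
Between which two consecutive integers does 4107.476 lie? 4107 and 4108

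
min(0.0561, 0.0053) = 0.0053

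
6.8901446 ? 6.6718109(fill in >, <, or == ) >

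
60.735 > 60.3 True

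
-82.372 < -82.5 False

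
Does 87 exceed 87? No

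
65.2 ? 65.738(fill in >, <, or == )<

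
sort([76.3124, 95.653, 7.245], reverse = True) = [95.653, 76.3124, 7.245]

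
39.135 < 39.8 True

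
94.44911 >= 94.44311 True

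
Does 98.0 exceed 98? No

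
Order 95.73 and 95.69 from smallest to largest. 95.69, 95.73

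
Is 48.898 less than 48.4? No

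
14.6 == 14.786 False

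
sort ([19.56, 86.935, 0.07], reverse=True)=[86.935, 19.56, 0.07]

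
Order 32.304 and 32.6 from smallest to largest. 32.304, 32.6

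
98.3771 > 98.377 True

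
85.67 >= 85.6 True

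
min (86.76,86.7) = 86.7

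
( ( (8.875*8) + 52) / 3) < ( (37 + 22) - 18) False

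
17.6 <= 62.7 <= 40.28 False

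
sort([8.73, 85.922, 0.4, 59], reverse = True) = [85.922, 59, 8.73, 0.4]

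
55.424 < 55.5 True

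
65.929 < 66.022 True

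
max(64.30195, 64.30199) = 64.30199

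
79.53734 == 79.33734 False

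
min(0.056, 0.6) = 0.056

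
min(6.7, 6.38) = 6.38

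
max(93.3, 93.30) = 93.30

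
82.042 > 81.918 True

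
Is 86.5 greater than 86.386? Yes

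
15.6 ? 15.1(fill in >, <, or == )>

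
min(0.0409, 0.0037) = 0.0037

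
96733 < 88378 False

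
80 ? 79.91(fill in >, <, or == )>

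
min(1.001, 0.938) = 0.938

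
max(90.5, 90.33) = 90.5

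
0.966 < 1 True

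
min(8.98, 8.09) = 8.09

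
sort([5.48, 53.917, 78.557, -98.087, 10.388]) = [-98.087, 5.48, 10.388, 53.917, 78.557]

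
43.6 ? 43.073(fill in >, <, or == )>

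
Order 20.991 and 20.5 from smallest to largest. 20.5, 20.991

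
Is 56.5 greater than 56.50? No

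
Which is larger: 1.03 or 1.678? 1.678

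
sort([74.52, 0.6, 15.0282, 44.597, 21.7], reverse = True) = [74.52, 44.597, 21.7, 15.0282, 0.6]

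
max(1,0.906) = 1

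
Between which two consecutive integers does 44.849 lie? 44 and 45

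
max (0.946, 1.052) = 1.052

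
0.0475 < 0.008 False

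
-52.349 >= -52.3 False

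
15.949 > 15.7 True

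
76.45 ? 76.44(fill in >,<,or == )>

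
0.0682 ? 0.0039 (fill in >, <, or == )>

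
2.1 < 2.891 True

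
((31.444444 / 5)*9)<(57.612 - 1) True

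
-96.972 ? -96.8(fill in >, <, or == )<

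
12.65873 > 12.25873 True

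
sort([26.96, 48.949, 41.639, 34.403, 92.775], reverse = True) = [92.775, 48.949, 41.639, 34.403, 26.96]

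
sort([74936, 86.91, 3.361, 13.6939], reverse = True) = [74936, 86.91, 13.6939, 3.361]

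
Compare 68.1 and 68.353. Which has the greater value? 68.353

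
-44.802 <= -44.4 True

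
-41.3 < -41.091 True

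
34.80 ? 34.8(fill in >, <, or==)==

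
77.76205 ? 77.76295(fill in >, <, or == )<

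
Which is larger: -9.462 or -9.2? -9.2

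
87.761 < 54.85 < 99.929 False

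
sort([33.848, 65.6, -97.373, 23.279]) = [-97.373, 23.279, 33.848, 65.6]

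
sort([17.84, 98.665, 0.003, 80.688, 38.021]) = [0.003, 17.84, 38.021, 80.688, 98.665]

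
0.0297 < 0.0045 False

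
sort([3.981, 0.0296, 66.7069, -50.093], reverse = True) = [66.7069, 3.981, 0.0296, -50.093]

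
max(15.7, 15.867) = 15.867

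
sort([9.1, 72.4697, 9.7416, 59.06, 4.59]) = [4.59, 9.1, 9.7416, 59.06, 72.4697]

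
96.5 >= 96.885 False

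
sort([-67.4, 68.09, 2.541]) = [-67.4, 2.541, 68.09]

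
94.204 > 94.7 False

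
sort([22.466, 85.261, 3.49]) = [3.49, 22.466, 85.261]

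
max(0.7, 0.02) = 0.7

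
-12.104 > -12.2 True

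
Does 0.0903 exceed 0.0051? Yes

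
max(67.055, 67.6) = 67.6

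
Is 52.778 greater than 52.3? Yes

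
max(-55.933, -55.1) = -55.1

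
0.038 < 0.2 True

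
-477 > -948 True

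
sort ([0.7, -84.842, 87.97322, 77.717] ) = [-84.842, 0.7, 77.717, 87.97322]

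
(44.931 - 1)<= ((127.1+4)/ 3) False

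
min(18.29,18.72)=18.29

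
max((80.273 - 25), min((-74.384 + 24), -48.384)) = 55.273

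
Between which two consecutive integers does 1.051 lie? 1 and 2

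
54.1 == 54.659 False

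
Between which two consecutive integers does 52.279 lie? 52 and 53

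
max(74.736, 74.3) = 74.736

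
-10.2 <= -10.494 False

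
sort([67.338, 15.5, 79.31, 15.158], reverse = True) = [79.31, 67.338, 15.5, 15.158]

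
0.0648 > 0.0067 True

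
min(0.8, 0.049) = 0.049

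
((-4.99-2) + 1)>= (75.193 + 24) False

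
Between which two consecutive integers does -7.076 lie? -8 and -7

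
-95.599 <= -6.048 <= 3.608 True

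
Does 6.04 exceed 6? Yes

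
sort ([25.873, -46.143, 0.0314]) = [-46.143, 0.0314, 25.873]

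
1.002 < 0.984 False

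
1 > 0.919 True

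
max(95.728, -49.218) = 95.728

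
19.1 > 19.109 False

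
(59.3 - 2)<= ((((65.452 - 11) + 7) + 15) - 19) True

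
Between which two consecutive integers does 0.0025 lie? 0 and 1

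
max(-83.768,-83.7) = -83.7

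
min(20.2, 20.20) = 20.2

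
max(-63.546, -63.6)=-63.546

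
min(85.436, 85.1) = 85.1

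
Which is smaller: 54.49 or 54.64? 54.49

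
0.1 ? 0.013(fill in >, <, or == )>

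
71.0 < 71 False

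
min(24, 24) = 24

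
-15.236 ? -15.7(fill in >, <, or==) >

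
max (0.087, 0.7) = 0.7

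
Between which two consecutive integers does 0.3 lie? 0 and 1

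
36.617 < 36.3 False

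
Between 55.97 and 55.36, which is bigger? 55.97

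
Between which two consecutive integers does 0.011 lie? 0 and 1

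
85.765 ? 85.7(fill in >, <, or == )>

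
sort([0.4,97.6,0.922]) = [0.4,0.922,97.6]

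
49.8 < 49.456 False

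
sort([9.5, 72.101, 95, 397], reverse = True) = [397, 95, 72.101, 9.5]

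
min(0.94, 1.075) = 0.94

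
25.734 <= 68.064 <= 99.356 True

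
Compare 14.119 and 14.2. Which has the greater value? 14.2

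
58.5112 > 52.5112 True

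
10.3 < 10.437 True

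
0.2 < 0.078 False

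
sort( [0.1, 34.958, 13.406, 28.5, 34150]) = [0.1, 13.406, 28.5, 34.958, 34150]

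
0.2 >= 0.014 True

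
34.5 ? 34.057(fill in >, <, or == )>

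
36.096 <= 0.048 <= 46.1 False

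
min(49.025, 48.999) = 48.999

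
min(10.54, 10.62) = 10.54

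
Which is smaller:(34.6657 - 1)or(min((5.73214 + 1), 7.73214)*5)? (min((5.73214 + 1), 7.73214)*5)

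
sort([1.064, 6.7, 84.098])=[1.064, 6.7, 84.098]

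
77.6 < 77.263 False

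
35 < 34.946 False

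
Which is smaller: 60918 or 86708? 60918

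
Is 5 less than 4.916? No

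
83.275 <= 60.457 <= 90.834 False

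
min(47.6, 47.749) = 47.6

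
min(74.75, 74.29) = 74.29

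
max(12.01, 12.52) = 12.52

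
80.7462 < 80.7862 True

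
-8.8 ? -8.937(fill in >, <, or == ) >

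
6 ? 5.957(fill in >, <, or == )>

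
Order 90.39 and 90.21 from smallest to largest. 90.21, 90.39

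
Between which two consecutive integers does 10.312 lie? 10 and 11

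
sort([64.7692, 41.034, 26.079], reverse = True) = [64.7692, 41.034, 26.079]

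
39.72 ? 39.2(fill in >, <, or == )>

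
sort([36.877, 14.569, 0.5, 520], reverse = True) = [520, 36.877, 14.569, 0.5]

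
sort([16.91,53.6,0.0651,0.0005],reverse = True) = [53.6,16.91,0.0651,0.0005]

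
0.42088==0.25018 False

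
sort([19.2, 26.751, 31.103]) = [19.2, 26.751, 31.103]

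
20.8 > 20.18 True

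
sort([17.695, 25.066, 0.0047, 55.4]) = [0.0047, 17.695, 25.066, 55.4]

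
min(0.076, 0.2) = 0.076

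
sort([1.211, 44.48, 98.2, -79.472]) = [-79.472, 1.211, 44.48, 98.2]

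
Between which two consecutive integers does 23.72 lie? 23 and 24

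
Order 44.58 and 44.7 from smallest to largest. 44.58, 44.7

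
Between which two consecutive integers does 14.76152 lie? 14 and 15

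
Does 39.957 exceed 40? No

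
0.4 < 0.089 False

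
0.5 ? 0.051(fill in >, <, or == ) >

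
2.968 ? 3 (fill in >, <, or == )<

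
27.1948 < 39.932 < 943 True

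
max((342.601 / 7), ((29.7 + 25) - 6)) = 48.943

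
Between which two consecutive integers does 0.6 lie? 0 and 1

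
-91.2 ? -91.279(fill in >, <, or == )>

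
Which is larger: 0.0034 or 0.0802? 0.0802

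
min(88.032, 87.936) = 87.936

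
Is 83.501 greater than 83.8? No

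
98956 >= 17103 True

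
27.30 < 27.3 False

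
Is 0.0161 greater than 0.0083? Yes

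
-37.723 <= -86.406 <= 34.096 False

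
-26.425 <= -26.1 True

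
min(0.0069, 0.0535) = 0.0069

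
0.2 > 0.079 True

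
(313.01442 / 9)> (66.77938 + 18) False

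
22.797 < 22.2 False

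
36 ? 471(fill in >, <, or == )<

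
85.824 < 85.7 False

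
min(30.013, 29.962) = 29.962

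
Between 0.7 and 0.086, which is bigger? 0.7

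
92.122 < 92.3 True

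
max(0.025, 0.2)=0.2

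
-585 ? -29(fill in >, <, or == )<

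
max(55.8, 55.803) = 55.803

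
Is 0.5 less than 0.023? No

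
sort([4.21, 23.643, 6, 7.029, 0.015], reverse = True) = [23.643, 7.029, 6, 4.21, 0.015]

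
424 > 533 False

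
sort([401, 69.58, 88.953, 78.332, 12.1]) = [12.1, 69.58, 78.332, 88.953, 401]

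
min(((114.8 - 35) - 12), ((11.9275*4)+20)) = 67.71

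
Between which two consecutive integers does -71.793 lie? -72 and -71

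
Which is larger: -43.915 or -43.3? -43.3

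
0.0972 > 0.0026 True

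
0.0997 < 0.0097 False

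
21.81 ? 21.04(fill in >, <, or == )>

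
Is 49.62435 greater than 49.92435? No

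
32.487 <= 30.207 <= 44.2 False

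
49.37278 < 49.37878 True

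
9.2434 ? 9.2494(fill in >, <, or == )<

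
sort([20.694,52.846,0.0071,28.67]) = [0.0071,20.694,28.67,52.846]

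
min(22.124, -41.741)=-41.741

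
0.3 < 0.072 False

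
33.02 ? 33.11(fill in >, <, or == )<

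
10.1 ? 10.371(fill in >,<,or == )<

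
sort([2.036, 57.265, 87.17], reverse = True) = [87.17, 57.265, 2.036]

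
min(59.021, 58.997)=58.997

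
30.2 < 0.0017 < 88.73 False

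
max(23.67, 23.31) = 23.67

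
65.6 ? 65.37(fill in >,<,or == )>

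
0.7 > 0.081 True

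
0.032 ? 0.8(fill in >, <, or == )<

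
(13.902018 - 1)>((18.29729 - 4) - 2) True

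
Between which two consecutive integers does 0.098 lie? 0 and 1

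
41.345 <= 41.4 True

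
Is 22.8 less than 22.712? No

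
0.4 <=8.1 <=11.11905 True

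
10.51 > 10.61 False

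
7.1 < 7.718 True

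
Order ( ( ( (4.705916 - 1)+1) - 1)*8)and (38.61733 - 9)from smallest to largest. (38.61733 - 9), ( ( ( (4.705916 - 1)+1) - 1)*8)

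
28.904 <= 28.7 False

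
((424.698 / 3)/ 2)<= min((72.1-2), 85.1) False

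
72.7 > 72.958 False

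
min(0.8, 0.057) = 0.057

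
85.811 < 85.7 False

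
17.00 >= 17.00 True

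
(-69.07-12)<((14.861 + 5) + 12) True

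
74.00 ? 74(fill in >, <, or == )==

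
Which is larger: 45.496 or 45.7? 45.7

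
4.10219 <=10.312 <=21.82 True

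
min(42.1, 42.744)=42.1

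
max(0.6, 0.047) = 0.6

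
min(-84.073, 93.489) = -84.073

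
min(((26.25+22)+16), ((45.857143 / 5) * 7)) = 64.2000002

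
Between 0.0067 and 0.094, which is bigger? 0.094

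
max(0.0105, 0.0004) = 0.0105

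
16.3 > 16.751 False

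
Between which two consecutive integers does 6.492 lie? 6 and 7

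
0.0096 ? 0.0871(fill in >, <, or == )<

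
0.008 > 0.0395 False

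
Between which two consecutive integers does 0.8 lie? 0 and 1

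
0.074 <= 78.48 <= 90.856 True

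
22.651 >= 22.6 True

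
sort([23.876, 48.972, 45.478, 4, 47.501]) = [4, 23.876, 45.478, 47.501, 48.972]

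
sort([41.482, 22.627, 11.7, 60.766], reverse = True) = [60.766, 41.482, 22.627, 11.7]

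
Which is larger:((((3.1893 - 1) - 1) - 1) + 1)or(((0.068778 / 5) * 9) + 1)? ((((3.1893 - 1) - 1) - 1) + 1)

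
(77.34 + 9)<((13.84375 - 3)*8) True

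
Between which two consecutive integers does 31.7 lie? 31 and 32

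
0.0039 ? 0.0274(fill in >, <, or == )<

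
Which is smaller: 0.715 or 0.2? 0.2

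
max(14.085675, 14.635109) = 14.635109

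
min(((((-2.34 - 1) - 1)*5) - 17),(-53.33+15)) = -38.7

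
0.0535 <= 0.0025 False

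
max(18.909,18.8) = 18.909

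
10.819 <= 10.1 False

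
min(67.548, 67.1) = 67.1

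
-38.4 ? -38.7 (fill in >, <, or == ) >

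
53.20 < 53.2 False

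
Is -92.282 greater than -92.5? Yes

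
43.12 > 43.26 False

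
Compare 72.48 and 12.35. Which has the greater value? 72.48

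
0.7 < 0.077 False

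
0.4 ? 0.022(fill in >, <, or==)>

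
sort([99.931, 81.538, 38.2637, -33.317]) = [-33.317, 38.2637, 81.538, 99.931]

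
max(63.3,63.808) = 63.808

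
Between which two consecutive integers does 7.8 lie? 7 and 8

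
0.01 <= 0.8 True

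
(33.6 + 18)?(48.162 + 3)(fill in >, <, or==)>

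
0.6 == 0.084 False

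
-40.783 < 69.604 True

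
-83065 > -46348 False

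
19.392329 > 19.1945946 True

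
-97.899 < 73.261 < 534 True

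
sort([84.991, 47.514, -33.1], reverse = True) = [84.991, 47.514, -33.1]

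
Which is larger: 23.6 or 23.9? 23.9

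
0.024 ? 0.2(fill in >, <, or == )<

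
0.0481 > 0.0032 True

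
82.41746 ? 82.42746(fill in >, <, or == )<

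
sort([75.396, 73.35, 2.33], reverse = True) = [75.396, 73.35, 2.33]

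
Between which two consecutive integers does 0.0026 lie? 0 and 1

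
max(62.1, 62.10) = 62.10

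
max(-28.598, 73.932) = 73.932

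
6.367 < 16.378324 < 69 True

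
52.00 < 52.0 False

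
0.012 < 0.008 False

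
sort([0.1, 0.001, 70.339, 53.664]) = [0.001, 0.1, 53.664, 70.339]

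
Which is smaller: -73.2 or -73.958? -73.958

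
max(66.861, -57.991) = 66.861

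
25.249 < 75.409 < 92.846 True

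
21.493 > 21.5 False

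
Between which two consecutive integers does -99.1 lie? -100 and -99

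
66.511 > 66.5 True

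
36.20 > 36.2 False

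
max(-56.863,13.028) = 13.028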